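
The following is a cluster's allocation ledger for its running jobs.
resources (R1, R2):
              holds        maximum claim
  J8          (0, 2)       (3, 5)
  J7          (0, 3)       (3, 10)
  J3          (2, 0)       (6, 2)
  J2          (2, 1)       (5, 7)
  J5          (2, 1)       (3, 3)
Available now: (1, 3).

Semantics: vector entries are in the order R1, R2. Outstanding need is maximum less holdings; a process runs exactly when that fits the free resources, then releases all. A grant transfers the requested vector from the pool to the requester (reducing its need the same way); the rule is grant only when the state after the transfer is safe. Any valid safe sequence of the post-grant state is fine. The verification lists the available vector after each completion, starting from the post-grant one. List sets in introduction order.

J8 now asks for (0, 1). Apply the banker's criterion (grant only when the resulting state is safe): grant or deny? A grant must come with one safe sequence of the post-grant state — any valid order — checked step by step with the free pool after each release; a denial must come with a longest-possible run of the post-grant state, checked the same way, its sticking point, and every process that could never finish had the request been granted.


GRANT. The post-grant state is safe; one safe sequence: J5, J8, J2, J3, J7.
Key observation: with (1, 2) left after the transfer, J5 can run at once — the state stays safe.
Step-by-step check of the post-grant state:
  pool = (1, 2)
  J5 needs (1, 2) <= (1, 2) -> finishes; pool += (2, 1) = (3, 3)
  J8 needs (3, 2) <= (3, 3) -> finishes; pool += (0, 3) = (3, 6)
  J2 needs (3, 6) <= (3, 6) -> finishes; pool += (2, 1) = (5, 7)
  J3 needs (4, 2) <= (5, 7) -> finishes; pool += (2, 0) = (7, 7)
  J7 needs (3, 7) <= (7, 7) -> finishes; pool += (0, 3) = (7, 10)


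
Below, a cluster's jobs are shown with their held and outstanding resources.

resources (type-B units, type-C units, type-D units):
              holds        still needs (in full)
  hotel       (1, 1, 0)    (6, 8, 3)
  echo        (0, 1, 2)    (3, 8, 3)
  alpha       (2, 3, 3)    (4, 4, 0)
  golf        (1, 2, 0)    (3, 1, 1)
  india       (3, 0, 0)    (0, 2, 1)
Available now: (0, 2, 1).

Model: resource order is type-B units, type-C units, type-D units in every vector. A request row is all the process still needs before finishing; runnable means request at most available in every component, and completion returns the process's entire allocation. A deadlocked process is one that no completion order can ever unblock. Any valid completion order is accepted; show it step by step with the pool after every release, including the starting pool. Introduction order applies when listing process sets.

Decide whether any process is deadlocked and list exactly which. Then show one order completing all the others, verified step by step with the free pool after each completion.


The deadlocked set is hotel and echo.
Key observation: india, golf, alpha can finish, but then (6, 7, 4) is all there is, and the blocked group's type-C units demands exceed it.
A valid finishing order for the others: india, golf, alpha. Walking it through:
  pool = (0, 2, 1)
  run india (needs (0, 2, 1), free (0, 2, 1)); after release of (3, 0, 0) the pool is (3, 2, 1)
  run golf (needs (3, 1, 1), free (3, 2, 1)); after release of (1, 2, 0) the pool is (4, 4, 1)
  run alpha (needs (4, 4, 0), free (4, 4, 1)); after release of (2, 3, 3) the pool is (6, 7, 4)
None of the blocked processes ever fits:
  hotel cannot run: need (6, 8, 3) vs free (6, 7, 4) (insufficient type-C units)
  echo cannot run: need (3, 8, 3) vs free (6, 7, 4) (insufficient type-C units)


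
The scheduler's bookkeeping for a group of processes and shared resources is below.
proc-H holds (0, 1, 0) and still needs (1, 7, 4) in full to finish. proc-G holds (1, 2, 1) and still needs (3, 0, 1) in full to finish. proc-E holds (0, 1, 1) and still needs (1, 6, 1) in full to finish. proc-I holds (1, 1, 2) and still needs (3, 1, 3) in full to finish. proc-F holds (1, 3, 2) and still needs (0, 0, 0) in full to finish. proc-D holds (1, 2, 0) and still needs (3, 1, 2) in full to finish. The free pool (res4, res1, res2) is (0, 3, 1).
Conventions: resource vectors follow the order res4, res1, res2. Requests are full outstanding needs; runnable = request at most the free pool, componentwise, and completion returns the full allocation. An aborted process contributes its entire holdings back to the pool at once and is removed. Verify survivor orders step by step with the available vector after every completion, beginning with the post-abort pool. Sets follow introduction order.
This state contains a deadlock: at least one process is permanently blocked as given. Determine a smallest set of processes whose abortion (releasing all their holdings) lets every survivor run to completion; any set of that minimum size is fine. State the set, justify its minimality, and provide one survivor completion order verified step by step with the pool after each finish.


The answer: abort proc-I and proc-D.
Key observation: aborting proc-I and proc-D returns (2, 3, 2), and proc-G — hopeless before — runs at step 2 with the returned capacity in the pool.
Why nothing smaller works — every single abort fails: proc-H alone leaves proc-G blocked (short on res4); proc-G alone leaves proc-I blocked (short on res4); proc-E alone leaves proc-G blocked (short on res4); proc-I alone leaves proc-G blocked (short on res4); proc-F alone leaves proc-G blocked (short on res4); proc-D alone leaves proc-G blocked (short on res4).
One survivor order: proc-F, proc-G, proc-E, proc-H. Step-by-step check (post-abort pool first):
  pool = (2, 6, 3)
  run proc-F (needs (0, 0, 0), free (2, 6, 3)); after release of (1, 3, 2) the pool is (3, 9, 5)
  run proc-G (needs (3, 0, 1), free (3, 9, 5)); after release of (1, 2, 1) the pool is (4, 11, 6)
  run proc-E (needs (1, 6, 1), free (4, 11, 6)); after release of (0, 1, 1) the pool is (4, 12, 7)
  run proc-H (needs (1, 7, 4), free (4, 12, 7)); after release of (0, 1, 0) the pool is (4, 13, 7)


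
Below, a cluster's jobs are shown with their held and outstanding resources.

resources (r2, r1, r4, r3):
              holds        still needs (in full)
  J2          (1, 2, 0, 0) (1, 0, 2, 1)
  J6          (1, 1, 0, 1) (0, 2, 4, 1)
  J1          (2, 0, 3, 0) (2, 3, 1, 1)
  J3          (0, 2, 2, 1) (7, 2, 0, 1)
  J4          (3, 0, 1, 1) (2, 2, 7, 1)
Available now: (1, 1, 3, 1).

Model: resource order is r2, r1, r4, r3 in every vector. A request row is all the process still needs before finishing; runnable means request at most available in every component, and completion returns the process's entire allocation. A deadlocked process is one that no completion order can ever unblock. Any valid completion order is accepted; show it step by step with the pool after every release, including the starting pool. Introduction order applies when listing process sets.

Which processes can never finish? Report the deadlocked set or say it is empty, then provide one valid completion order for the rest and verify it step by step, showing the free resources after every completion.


Deadlocked set: J3 and J4.
Key observation: after J2, J1, J6 the pool peaks at (5, 4, 6, 2), and each blocked process is short somewhere: J3 on r2; J4 on r4.
The rest can finish in the order J2, J1, J6. Step-by-step check:
  pool = (1, 1, 3, 1)
  run J2 (needs (1, 0, 2, 1), free (1, 1, 3, 1)); after release of (1, 2, 0, 0) the pool is (2, 3, 3, 1)
  run J1 (needs (2, 3, 1, 1), free (2, 3, 3, 1)); after release of (2, 0, 3, 0) the pool is (4, 3, 6, 1)
  run J6 (needs (0, 2, 4, 1), free (4, 3, 6, 1)); after release of (1, 1, 0, 1) the pool is (5, 4, 6, 2)
The stuck group stays short no matter what:
  J3 still needs (7, 2, 0, 1) but only (5, 4, 6, 2) is free — short on r2
  J4 still needs (2, 2, 7, 1) but only (5, 4, 6, 2) is free — short on r4


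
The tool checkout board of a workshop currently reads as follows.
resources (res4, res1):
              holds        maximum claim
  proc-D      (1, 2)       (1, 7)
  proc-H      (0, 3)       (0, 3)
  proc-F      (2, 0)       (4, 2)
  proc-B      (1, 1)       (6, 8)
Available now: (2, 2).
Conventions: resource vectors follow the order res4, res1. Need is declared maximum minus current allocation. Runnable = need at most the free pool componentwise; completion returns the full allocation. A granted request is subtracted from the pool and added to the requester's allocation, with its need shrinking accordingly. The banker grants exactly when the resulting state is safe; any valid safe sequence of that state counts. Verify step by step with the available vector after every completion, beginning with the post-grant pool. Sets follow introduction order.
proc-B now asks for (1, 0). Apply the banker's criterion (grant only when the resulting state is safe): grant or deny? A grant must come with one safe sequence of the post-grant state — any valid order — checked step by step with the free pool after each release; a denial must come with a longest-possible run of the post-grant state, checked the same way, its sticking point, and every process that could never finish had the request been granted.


GRANT. The post-grant state is safe; one safe sequence: proc-H, proc-D, proc-F, proc-B.
Key observation: after the grant the pool drops to (1, 2), which still lets proc-H finish first and unwind the rest.
Step-by-step check of the post-grant state:
  pool = (1, 2)
  run proc-H (needs (0, 0), free (1, 2)); after release of (0, 3) the pool is (1, 5)
  run proc-D (needs (0, 5), free (1, 5)); after release of (1, 2) the pool is (2, 7)
  run proc-F (needs (2, 2), free (2, 7)); after release of (2, 0) the pool is (4, 7)
  run proc-B (needs (4, 7), free (4, 7)); after release of (2, 1) the pool is (6, 8)


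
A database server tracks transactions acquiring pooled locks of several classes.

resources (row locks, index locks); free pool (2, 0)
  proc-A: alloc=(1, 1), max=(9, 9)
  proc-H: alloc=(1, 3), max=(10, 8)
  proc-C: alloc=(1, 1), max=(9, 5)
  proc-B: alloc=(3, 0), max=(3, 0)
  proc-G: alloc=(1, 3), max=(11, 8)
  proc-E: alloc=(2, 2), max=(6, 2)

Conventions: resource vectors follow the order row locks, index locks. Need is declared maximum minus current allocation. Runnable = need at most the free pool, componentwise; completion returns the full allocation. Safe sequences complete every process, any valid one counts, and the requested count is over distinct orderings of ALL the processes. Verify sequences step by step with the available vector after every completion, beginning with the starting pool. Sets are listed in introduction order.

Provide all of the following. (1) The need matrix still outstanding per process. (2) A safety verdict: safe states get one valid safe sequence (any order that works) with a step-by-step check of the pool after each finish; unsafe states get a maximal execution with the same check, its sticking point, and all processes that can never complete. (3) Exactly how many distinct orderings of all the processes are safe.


(1) Remaining need (order row locks, index locks):
  proc-A: (8, 8)
  proc-H: (9, 5)
  proc-C: (8, 4)
  proc-B: (0, 0)
  proc-G: (10, 5)
  proc-E: (4, 0)
(2) UNSAFE.
Key observation: even finishing proc-B, proc-E leaves just (7, 2) free — too little row locks for any of the remaining processes.
A maximal execution: proc-B, proc-E — then nothing else fits. Walking it through:
  pool = (2, 0)
  proc-B needs (0, 0) <= (2, 0) -> finishes; pool += (3, 0) = (5, 0)
  proc-E needs (4, 0) <= (5, 0) -> finishes; pool += (2, 2) = (7, 2)
  blocked: proc-A wants (8, 8), pool (7, 2) — not enough row locks and index locks
  blocked: proc-H wants (9, 5), pool (7, 2) — not enough row locks and index locks
  blocked: proc-C wants (8, 4), pool (7, 2) — not enough row locks and index locks
  blocked: proc-G wants (10, 5), pool (7, 2) — not enough row locks and index locks
Permanently blocked: proc-A, proc-H, proc-C and proc-G.
(3) The exact count: 0 of the possible complete orderings are safe sequences.


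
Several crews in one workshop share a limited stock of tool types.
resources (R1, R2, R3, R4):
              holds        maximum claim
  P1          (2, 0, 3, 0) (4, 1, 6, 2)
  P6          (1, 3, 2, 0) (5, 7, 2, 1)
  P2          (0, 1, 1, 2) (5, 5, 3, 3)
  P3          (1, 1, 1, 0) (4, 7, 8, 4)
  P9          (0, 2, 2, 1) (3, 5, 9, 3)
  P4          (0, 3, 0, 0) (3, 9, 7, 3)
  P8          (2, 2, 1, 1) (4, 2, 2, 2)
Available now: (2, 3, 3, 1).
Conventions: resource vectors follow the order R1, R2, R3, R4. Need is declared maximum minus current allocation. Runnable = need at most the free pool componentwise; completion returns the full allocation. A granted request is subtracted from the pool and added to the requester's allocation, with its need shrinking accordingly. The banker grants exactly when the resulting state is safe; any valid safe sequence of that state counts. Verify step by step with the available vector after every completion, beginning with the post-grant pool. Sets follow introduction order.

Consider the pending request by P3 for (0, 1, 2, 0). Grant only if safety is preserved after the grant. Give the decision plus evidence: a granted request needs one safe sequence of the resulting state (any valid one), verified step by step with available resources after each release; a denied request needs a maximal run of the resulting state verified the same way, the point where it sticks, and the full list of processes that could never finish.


GRANT: granting preserves safety; a valid post-grant sequence is P8, P6, P2, P1, P4, P9, P3.
Key observation: post-grant, (2, 2, 1, 1) remains, and an order beginning with P8 completes everyone.
Check on the post-grant state, step by step:
  pool = (2, 2, 1, 1)
  P8: need (2, 0, 1, 1) fits (2, 2, 1, 1); releases (2, 2, 1, 1), pool now (4, 4, 2, 2)
  P6: need (4, 4, 0, 1) fits (4, 4, 2, 2); releases (1, 3, 2, 0), pool now (5, 7, 4, 2)
  P2: need (5, 4, 2, 1) fits (5, 7, 4, 2); releases (0, 1, 1, 2), pool now (5, 8, 5, 4)
  P1: need (2, 1, 3, 2) fits (5, 8, 5, 4); releases (2, 0, 3, 0), pool now (7, 8, 8, 4)
  P4: need (3, 6, 7, 3) fits (7, 8, 8, 4); releases (0, 3, 0, 0), pool now (7, 11, 8, 4)
  P9: need (3, 3, 7, 2) fits (7, 11, 8, 4); releases (0, 2, 2, 1), pool now (7, 13, 10, 5)
  P3: need (3, 5, 5, 4) fits (7, 13, 10, 5); releases (1, 2, 3, 0), pool now (8, 15, 13, 5)


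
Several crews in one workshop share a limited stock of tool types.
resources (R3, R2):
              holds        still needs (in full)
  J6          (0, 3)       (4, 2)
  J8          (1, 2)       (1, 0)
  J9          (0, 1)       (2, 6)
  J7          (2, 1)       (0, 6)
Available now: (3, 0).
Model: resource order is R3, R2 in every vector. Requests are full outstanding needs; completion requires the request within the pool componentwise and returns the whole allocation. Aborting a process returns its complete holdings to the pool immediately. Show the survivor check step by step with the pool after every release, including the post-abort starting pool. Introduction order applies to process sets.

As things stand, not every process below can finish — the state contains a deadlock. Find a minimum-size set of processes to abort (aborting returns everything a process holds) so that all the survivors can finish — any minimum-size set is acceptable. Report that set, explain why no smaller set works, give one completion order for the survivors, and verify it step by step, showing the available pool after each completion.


Minimum abort set: J9.
Key observation: no ordering could ever have run J7 before the abort of J9; with (0, 1) back in the pool it fits at step 3.
Minimality: the empty abort set fails — the state is deadlocked as it stands.
The survivors complete as J8, J6, J7. Walking it through (starting from the post-abort pool):
  pool = (3, 1)
  J8: need (1, 0) fits (3, 1); releases (1, 2), pool now (4, 3)
  J6: need (4, 2) fits (4, 3); releases (0, 3), pool now (4, 6)
  J7: need (0, 6) fits (4, 6); releases (2, 1), pool now (6, 7)


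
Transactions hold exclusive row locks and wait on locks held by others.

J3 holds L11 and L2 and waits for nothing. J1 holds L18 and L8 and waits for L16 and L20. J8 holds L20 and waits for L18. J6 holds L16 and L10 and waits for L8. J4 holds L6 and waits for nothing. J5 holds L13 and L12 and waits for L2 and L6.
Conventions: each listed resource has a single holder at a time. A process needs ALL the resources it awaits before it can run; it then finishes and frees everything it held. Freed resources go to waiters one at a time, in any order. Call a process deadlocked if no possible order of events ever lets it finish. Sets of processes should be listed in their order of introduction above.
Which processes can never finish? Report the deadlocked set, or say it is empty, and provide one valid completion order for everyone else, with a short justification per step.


Deadlocked: J1, J8 and J6.
Key observation: the wait chain closes on itself along J1 -> J8 -> J1; J6 is caught in further circular waits.
A valid finishing order for the others: J4, J3, J5.
Walking it through:
  J4 waits on nothing -> runs at once and releases L6
  J3 waits on nothing -> runs at once and releases L11 and L2
  J5: everything it awaited (L2 and L6) is free; runs, freeing L13 and L12


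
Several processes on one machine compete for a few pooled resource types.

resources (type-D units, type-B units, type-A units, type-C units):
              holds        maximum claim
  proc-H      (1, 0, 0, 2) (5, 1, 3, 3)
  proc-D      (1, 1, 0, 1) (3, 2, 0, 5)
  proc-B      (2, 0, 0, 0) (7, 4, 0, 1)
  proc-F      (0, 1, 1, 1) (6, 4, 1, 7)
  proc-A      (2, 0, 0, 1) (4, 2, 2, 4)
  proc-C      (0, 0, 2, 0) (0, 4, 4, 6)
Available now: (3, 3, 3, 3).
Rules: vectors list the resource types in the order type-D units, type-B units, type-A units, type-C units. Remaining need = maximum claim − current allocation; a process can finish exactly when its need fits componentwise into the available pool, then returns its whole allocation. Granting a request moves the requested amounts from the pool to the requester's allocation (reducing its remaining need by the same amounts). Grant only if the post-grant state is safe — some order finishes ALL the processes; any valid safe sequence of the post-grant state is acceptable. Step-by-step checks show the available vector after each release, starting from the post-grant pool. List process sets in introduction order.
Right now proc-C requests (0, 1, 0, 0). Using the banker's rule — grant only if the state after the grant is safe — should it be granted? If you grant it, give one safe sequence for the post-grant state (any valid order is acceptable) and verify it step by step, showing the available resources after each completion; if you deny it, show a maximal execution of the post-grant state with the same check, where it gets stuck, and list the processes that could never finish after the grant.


GRANT — the state after the grant stays safe, e.g. via proc-A, proc-D, proc-H, proc-F, proc-B, proc-C.
Key observation: with (3, 2, 3, 3) left after the transfer, proc-A can run at once — the state stays safe.
Verifying the post-grant state step by step:
  pool = (3, 2, 3, 3)
  proc-A: need (2, 2, 2, 3) fits (3, 2, 3, 3); releases (2, 0, 0, 1), pool now (5, 2, 3, 4)
  proc-D: need (2, 1, 0, 4) fits (5, 2, 3, 4); releases (1, 1, 0, 1), pool now (6, 3, 3, 5)
  proc-H: need (4, 1, 3, 1) fits (6, 3, 3, 5); releases (1, 0, 0, 2), pool now (7, 3, 3, 7)
  proc-F: need (6, 3, 0, 6) fits (7, 3, 3, 7); releases (0, 1, 1, 1), pool now (7, 4, 4, 8)
  proc-B: need (5, 4, 0, 1) fits (7, 4, 4, 8); releases (2, 0, 0, 0), pool now (9, 4, 4, 8)
  proc-C: need (0, 3, 2, 6) fits (9, 4, 4, 8); releases (0, 1, 2, 0), pool now (9, 5, 6, 8)


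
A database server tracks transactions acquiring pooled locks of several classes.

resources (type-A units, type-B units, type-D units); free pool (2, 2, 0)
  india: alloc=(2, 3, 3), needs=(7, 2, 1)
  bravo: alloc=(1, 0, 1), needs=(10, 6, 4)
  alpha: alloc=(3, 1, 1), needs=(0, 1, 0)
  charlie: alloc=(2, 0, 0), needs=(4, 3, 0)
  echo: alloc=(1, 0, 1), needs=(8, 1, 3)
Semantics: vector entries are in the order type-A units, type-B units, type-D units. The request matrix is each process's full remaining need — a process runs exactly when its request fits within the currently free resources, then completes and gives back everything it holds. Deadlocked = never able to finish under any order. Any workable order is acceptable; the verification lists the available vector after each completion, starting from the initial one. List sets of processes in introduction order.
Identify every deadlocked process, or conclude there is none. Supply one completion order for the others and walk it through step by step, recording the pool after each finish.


The deadlocked set is empty.
Key observation: alpha can run right away; the returned allocation unlocks the remaining processes in turn.
One completion order for the rest: alpha, charlie, india, echo, bravo. Step-by-step check:
  pool = (2, 2, 0)
  alpha needs (0, 1, 0) <= (2, 2, 0) -> finishes; pool += (3, 1, 1) = (5, 3, 1)
  charlie needs (4, 3, 0) <= (5, 3, 1) -> finishes; pool += (2, 0, 0) = (7, 3, 1)
  india needs (7, 2, 1) <= (7, 3, 1) -> finishes; pool += (2, 3, 3) = (9, 6, 4)
  echo needs (8, 1, 3) <= (9, 6, 4) -> finishes; pool += (1, 0, 1) = (10, 6, 5)
  bravo needs (10, 6, 4) <= (10, 6, 5) -> finishes; pool += (1, 0, 1) = (11, 6, 6)


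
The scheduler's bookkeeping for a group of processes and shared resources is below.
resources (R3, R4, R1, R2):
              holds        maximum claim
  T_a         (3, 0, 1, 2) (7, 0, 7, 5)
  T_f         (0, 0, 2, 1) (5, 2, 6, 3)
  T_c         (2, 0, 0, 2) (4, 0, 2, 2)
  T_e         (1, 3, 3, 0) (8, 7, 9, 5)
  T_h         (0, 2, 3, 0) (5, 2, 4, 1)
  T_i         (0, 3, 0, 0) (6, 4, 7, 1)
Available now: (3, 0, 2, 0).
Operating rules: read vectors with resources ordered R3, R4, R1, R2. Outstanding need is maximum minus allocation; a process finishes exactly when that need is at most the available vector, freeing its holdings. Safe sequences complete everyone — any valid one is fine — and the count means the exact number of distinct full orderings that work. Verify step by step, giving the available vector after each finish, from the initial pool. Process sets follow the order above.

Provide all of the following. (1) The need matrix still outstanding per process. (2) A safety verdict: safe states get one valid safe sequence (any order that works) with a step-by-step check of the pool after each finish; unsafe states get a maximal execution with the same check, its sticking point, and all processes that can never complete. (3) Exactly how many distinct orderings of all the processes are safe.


(1) Outstanding need per process (order R3, R4, R1, R2):
  T_a: (4, 0, 6, 3)
  T_f: (5, 2, 4, 2)
  T_c: (2, 0, 2, 0)
  T_e: (7, 4, 6, 5)
  T_h: (5, 0, 1, 1)
  T_i: (6, 1, 7, 1)
(2) SAFE. One safe sequence: T_c, T_h, T_f, T_a, T_i, T_e.
Key observation: the order's first zero-slack moment is T_c ((2, 0, 2, 0) needed, (3, 0, 2, 0) free — a requested resource with nothing to spare).
Check, step by step:
  pool = (3, 0, 2, 0)
  T_c: need (2, 0, 2, 0) fits (3, 0, 2, 0); releases (2, 0, 0, 2), pool now (5, 0, 2, 2)
  T_h: need (5, 0, 1, 1) fits (5, 0, 2, 2); releases (0, 2, 3, 0), pool now (5, 2, 5, 2)
  T_f: need (5, 2, 4, 2) fits (5, 2, 5, 2); releases (0, 0, 2, 1), pool now (5, 2, 7, 3)
  T_a: need (4, 0, 6, 3) fits (5, 2, 7, 3); releases (3, 0, 1, 2), pool now (8, 2, 8, 5)
  T_i: need (6, 1, 7, 1) fits (8, 2, 8, 5); releases (0, 3, 0, 0), pool now (8, 5, 8, 5)
  T_e: need (7, 4, 6, 5) fits (8, 5, 8, 5); releases (1, 3, 3, 0), pool now (9, 8, 11, 5)
(3) Exactly 1 of the possible complete orderings is a safe sequence.


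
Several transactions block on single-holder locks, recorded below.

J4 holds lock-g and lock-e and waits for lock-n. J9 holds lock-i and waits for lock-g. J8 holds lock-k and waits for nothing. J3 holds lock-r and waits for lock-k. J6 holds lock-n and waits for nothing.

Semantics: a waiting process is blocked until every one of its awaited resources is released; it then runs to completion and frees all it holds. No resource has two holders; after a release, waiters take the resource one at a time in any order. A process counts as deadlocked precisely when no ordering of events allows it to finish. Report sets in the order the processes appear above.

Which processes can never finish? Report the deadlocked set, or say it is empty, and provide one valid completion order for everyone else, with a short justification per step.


Nothing here is deadlocked.
Key observation: no waiting chain loops back on itself — every chain ends at a process that waits on nothing, so everyone eventually runs.
One completion order for the rest: J8, J6, J3, J4, J9.
Step-by-step check:
  J8 waits on nothing -> runs at once and releases lock-k
  J6 waits on nothing -> runs at once and releases lock-n
  J3: everything it awaited (lock-k) is free; runs, freeing lock-r
  J4: everything it awaited (lock-n) is free; runs, freeing lock-g and lock-e
  J9: everything it awaited (lock-g) is free; runs, freeing lock-i


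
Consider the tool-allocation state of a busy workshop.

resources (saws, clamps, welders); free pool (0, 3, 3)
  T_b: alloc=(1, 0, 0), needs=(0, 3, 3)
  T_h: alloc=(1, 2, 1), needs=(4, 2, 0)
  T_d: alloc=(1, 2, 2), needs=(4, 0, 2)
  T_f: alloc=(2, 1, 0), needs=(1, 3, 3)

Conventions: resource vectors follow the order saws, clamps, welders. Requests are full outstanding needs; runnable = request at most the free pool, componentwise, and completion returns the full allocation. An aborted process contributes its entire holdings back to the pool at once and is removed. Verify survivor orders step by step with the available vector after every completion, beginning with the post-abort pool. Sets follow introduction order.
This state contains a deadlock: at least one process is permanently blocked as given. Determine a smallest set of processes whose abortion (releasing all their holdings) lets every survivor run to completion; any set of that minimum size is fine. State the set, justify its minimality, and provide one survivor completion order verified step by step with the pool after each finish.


Minimum abort set: T_h.
Key observation: T_d could never have finished before the abort; with (1, 2, 1) returned by T_h, it fits at step 3.
Minimality: the empty abort set fails — the state is deadlocked as it stands.
Survivors finish in the order: T_f, T_b, T_d. Walking it through (pool after the aborts first):
  pool = (1, 5, 4)
  run T_f (needs (1, 3, 3), free (1, 5, 4)); after release of (2, 1, 0) the pool is (3, 6, 4)
  run T_b (needs (0, 3, 3), free (3, 6, 4)); after release of (1, 0, 0) the pool is (4, 6, 4)
  run T_d (needs (4, 0, 2), free (4, 6, 4)); after release of (1, 2, 2) the pool is (5, 8, 6)


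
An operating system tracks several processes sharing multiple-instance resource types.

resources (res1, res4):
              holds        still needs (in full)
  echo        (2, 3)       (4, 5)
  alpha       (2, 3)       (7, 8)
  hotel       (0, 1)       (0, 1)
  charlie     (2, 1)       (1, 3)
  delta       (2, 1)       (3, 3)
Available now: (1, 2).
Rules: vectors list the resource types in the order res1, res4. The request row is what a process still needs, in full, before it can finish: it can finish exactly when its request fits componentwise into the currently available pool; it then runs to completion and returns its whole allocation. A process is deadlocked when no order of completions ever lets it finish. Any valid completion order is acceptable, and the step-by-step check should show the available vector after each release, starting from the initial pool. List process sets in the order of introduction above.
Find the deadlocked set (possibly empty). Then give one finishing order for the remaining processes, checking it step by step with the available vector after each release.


No process is deadlocked.
Key observation: there is always a runnable process — hotel first — so the state unwinds completely.
A valid finishing order for the others: hotel, charlie, delta, echo, alpha. Check, step by step:
  pool = (1, 2)
  run hotel (needs (0, 1), free (1, 2)); after release of (0, 1) the pool is (1, 3)
  run charlie (needs (1, 3), free (1, 3)); after release of (2, 1) the pool is (3, 4)
  run delta (needs (3, 3), free (3, 4)); after release of (2, 1) the pool is (5, 5)
  run echo (needs (4, 5), free (5, 5)); after release of (2, 3) the pool is (7, 8)
  run alpha (needs (7, 8), free (7, 8)); after release of (2, 3) the pool is (9, 11)


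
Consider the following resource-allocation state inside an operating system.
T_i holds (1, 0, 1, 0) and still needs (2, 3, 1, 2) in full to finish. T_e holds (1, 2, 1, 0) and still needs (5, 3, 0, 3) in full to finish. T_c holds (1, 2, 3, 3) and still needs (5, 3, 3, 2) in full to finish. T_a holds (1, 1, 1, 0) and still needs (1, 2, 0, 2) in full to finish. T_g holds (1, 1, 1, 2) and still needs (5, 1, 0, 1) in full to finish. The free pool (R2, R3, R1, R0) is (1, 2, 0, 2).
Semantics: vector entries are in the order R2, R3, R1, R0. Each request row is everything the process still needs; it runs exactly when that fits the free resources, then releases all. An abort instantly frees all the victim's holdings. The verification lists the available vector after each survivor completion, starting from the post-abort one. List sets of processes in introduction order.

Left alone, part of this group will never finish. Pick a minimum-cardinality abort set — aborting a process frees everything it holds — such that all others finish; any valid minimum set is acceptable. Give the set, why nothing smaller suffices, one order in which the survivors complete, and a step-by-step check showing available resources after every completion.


The answer: abort T_e and T_c.
Key observation: T_g could never have finished before the abort; with (2, 4, 4, 3) returned by T_e and T_c, it fits at step 3.
No one abort is enough; case by case: T_i alone leaves T_e blocked (short on R2 and R0); T_e alone leaves T_c blocked (short on R2); T_c alone leaves T_e blocked (short on R2); T_a alone leaves T_e blocked (short on R2 and R0); T_g alone leaves T_e blocked (short on R2).
Survivors finish in the order: T_i, T_a, T_g. Walking it through (pool after the aborts first):
  pool = (3, 6, 4, 5)
  T_i: need (2, 3, 1, 2) fits (3, 6, 4, 5); releases (1, 0, 1, 0), pool now (4, 6, 5, 5)
  T_a: need (1, 2, 0, 2) fits (4, 6, 5, 5); releases (1, 1, 1, 0), pool now (5, 7, 6, 5)
  T_g: need (5, 1, 0, 1) fits (5, 7, 6, 5); releases (1, 1, 1, 2), pool now (6, 8, 7, 7)


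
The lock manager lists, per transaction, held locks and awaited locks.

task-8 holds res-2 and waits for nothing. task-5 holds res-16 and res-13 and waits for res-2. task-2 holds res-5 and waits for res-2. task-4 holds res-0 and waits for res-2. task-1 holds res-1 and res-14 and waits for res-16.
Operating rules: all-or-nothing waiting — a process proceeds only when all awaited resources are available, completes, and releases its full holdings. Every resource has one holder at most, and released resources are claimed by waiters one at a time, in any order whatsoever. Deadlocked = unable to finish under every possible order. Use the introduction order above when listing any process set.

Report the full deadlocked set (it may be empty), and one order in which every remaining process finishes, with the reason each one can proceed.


No process is deadlocked.
Key observation: no waiting chain loops back on itself — every chain ends at a process that waits on nothing, so everyone eventually runs.
The rest can finish in the order task-8, task-2, task-4, task-5, task-1.
Verifying each step:
  task-8: no waits; runs immediately, freeing res-2
  run task-2 (all its waits — res-2 — are resolved); releases res-5
  run task-4 (all its waits — res-2 — are resolved); releases res-0
  run task-5 (all its waits — res-2 — are resolved); releases res-16 and res-13
  run task-1 (all its waits — res-16 — are resolved); releases res-1 and res-14


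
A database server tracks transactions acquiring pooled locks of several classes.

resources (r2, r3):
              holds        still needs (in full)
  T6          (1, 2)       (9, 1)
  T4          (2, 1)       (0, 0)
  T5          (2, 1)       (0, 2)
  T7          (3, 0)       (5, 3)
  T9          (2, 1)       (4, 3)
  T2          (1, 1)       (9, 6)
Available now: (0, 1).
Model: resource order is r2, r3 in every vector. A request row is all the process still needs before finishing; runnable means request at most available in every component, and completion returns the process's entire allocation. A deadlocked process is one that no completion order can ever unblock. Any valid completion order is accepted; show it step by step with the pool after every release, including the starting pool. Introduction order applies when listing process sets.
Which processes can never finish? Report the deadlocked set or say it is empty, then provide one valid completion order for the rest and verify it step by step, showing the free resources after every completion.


The deadlocked set is empty.
Key observation: T4 fits the free pool immediately, and its release cascades until everyone finishes.
The rest can finish in the order T4, T5, T9, T7, T6, T2. Check, step by step:
  pool = (0, 1)
  T4 needs (0, 0) <= (0, 1) -> finishes; pool += (2, 1) = (2, 2)
  T5 needs (0, 2) <= (2, 2) -> finishes; pool += (2, 1) = (4, 3)
  T9 needs (4, 3) <= (4, 3) -> finishes; pool += (2, 1) = (6, 4)
  T7 needs (5, 3) <= (6, 4) -> finishes; pool += (3, 0) = (9, 4)
  T6 needs (9, 1) <= (9, 4) -> finishes; pool += (1, 2) = (10, 6)
  T2 needs (9, 6) <= (10, 6) -> finishes; pool += (1, 1) = (11, 7)


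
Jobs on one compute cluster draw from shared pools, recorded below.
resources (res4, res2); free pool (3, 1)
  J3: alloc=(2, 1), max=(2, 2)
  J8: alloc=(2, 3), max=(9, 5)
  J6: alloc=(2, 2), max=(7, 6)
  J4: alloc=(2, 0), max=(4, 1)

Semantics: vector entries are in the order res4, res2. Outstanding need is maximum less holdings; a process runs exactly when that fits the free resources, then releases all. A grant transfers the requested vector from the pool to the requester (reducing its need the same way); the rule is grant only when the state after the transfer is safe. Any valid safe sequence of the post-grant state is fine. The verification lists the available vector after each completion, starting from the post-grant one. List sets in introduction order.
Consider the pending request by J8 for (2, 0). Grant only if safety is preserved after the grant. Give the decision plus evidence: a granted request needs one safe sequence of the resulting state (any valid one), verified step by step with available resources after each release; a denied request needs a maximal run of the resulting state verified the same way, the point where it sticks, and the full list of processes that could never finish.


GRANT. The post-grant state is safe; one safe sequence: J3, J4, J8, J6.
Key observation: granting shrinks the pool to (1, 1), yet J3 still fits and the chain goes through.
Verifying the post-grant state step by step:
  pool = (1, 1)
  J3 needs (0, 1) <= (1, 1) -> finishes; pool += (2, 1) = (3, 2)
  J4 needs (2, 1) <= (3, 2) -> finishes; pool += (2, 0) = (5, 2)
  J8 needs (5, 2) <= (5, 2) -> finishes; pool += (4, 3) = (9, 5)
  J6 needs (5, 4) <= (9, 5) -> finishes; pool += (2, 2) = (11, 7)


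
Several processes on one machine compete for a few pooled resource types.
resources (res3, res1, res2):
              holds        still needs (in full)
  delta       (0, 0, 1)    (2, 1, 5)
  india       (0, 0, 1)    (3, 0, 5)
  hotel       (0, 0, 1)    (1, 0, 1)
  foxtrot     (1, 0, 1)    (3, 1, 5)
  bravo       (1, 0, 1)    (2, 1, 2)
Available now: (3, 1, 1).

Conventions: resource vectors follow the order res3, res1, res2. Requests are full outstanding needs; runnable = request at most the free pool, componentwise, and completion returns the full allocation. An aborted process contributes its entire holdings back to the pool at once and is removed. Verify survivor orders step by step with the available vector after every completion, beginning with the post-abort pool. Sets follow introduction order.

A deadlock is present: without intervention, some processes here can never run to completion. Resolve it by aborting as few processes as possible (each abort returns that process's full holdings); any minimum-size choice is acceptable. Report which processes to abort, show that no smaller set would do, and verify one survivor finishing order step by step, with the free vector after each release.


The answer: abort india and foxtrot.
Key observation: no ordering could ever have run delta before the abort of india and foxtrot; with (1, 0, 2) back in the pool it fits at step 3.
Minimality, checking each single-abort alternative: delta alone leaves india blocked (short on res2); india alone leaves delta blocked (short on res2); hotel alone leaves delta blocked (short on res2); foxtrot alone leaves delta blocked (short on res2); bravo alone leaves delta blocked (short on res2).
One survivor order: bravo, hotel, delta. Walking it through (post-abort pool first):
  pool = (4, 1, 3)
  run bravo (needs (2, 1, 2), free (4, 1, 3)); after release of (1, 0, 1) the pool is (5, 1, 4)
  run hotel (needs (1, 0, 1), free (5, 1, 4)); after release of (0, 0, 1) the pool is (5, 1, 5)
  run delta (needs (2, 1, 5), free (5, 1, 5)); after release of (0, 0, 1) the pool is (5, 1, 6)


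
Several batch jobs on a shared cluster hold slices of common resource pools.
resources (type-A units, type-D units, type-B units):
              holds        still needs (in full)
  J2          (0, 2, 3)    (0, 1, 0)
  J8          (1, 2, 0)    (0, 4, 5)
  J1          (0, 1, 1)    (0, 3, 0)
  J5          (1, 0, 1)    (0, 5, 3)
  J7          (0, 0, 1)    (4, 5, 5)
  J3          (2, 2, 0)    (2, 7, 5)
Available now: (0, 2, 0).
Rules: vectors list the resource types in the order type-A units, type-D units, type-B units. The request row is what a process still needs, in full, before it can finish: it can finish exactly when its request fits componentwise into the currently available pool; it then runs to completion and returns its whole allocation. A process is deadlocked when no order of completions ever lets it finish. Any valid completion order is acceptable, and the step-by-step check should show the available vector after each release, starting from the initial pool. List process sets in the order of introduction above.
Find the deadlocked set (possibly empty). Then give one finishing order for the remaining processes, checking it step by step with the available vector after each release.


The deadlocked set is empty.
Key observation: no deadlock: J2 fits now, and the freed resources carry the rest through.
One completion order for the rest: J2, J1, J5, J8, J3, J7. Check, step by step:
  pool = (0, 2, 0)
  J2: need (0, 1, 0) fits (0, 2, 0); releases (0, 2, 3), pool now (0, 4, 3)
  J1: need (0, 3, 0) fits (0, 4, 3); releases (0, 1, 1), pool now (0, 5, 4)
  J5: need (0, 5, 3) fits (0, 5, 4); releases (1, 0, 1), pool now (1, 5, 5)
  J8: need (0, 4, 5) fits (1, 5, 5); releases (1, 2, 0), pool now (2, 7, 5)
  J3: need (2, 7, 5) fits (2, 7, 5); releases (2, 2, 0), pool now (4, 9, 5)
  J7: need (4, 5, 5) fits (4, 9, 5); releases (0, 0, 1), pool now (4, 9, 6)


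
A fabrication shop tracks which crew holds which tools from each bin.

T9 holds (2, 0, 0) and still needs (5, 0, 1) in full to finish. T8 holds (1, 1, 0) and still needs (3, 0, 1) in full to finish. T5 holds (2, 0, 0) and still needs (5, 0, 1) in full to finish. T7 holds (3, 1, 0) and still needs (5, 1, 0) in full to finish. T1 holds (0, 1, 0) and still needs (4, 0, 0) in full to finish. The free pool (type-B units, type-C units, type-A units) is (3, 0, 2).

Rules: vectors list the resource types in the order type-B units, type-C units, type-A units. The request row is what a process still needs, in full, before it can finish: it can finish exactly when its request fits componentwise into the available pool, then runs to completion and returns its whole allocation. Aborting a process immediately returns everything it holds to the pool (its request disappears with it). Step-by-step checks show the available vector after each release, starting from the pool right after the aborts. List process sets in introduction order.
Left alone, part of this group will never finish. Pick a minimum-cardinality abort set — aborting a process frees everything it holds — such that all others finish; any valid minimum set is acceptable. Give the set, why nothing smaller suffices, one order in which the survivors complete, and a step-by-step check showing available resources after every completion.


Minimum abort set: T9.
Key observation: the returned (2, 0, 0) from T9 is what brings T7 — unrunnable before, under any order — into play at step 3.
Minimality: the empty abort set fails — the state is deadlocked as it stands.
One survivor order: T8, T1, T7, T5. Check, step by step (post-abort pool first):
  pool = (5, 0, 2)
  run T8 (needs (3, 0, 1), free (5, 0, 2)); after release of (1, 1, 0) the pool is (6, 1, 2)
  run T1 (needs (4, 0, 0), free (6, 1, 2)); after release of (0, 1, 0) the pool is (6, 2, 2)
  run T7 (needs (5, 1, 0), free (6, 2, 2)); after release of (3, 1, 0) the pool is (9, 3, 2)
  run T5 (needs (5, 0, 1), free (9, 3, 2)); after release of (2, 0, 0) the pool is (11, 3, 2)
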